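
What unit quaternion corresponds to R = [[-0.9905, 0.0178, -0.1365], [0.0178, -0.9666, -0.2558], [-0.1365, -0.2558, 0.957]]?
-0.069i - 0.1293j + 0.9892k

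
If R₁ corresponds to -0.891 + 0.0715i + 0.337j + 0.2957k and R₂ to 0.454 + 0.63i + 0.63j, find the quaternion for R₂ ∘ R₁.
-0.6619 - 0.3426i - 0.5946j + 0.3015k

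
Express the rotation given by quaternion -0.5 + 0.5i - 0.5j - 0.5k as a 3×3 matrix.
[[0, -1, 0], [0, 0, 1], [-1, 0, 0]]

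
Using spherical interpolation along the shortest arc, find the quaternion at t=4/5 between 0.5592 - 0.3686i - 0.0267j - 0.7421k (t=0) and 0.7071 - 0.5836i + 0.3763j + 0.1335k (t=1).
0.7408 - 0.5891i + 0.3164j - 0.0635k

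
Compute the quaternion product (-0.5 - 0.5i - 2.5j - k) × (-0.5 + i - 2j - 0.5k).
-4.75 - i + j + 4.25k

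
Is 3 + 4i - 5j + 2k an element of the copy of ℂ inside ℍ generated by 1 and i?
No. The quaternion 3 + 4i - 5j + 2k has j-coefficient y = -5 and k-coefficient z = 2, not both zero, so it does not lie in the complex subalgebra spanned by 1 and i.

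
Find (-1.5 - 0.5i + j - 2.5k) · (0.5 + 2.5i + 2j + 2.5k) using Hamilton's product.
4.75 + 3.5i - 7.5j - 8.5k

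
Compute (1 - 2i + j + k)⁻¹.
0.1429 + 0.2857i - 0.1429j - 0.1429k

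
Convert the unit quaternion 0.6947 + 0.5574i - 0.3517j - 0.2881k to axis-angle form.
axis = (0.7749, -0.4889, -0.4005), θ = 92°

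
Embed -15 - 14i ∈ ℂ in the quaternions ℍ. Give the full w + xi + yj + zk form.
-15 - 14i + 0j + 0k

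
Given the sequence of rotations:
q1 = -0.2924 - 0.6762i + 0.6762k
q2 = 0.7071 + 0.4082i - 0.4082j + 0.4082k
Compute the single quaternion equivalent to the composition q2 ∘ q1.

q2 · q1 = -0.2068 - 0.8735i - 0.4327j + 0.0828k
-0.2068 - 0.8735i - 0.4327j + 0.0828k


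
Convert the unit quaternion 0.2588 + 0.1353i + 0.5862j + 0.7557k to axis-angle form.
axis = (0.1401, 0.6069, 0.7824), θ = 5π/6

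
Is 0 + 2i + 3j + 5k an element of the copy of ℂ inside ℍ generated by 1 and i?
No. The quaternion 2i + 3j + 5k has j-coefficient y = 3 and k-coefficient z = 5, not both zero, so it does not lie in the complex subalgebra spanned by 1 and i.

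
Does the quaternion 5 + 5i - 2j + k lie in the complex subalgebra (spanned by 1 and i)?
No. The quaternion 5 + 5i - 2j + k has j-coefficient y = -2 and k-coefficient z = 1, not both zero, so it does not lie in the complex subalgebra spanned by 1 and i.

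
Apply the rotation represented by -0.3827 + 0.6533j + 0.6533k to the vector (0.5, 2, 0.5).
(0.396, 0.47, 2.03)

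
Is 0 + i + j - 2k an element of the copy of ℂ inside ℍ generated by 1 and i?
No. The quaternion i + j - 2k has j-coefficient y = 1 and k-coefficient z = -2, not both zero, so it does not lie in the complex subalgebra spanned by 1 and i.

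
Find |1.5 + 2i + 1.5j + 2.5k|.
3.841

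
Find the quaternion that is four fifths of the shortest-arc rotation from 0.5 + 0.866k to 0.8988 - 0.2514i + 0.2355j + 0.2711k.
0.8612 - 0.2097i + 0.1964j + 0.4193k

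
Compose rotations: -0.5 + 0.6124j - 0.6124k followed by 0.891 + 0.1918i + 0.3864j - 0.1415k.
-0.7688 - 0.2459i + 0.4699j - 0.3574k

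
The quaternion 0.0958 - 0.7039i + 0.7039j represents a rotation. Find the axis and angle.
axis = (-√2/2, √2/2, 0), θ = 169°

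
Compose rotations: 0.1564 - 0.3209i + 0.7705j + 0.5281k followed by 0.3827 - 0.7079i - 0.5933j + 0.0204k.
0.2791 - 0.5626i + 0.5694j - 0.5305k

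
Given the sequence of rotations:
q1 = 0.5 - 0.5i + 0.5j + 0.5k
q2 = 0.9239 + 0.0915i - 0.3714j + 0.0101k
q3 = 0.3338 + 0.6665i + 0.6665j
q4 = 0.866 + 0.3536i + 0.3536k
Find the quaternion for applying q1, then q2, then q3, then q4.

q2 · q1 = 0.6884 - 0.6069i + 0.2255j + 0.3271k
q3 · q2 · q1 = 0.484 + 0.4742i + 0.3161j + 0.664k
q4 · q3 · q2 · q1 = 0.0167 + 0.47i + 0.2066j + 0.8579k
0.0167 + 0.47i + 0.2066j + 0.8579k


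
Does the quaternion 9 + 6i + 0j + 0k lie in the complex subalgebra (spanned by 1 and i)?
Yes. The quaternion 9 + 6i has j- and k-coefficients y = z = 0, so it lies in the complex subalgebra spanned by 1 and i.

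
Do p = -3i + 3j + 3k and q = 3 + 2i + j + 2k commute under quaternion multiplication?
No: pq = -3 - 6i + 21j ≠ -3 - 12i - 3j + 18k = qp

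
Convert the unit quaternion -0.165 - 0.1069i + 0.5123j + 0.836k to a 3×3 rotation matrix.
[[-0.9227, 0.1664, -0.3478], [-0.3854, -0.4206, 0.8213], [-0.0097, 0.8918, 0.4522]]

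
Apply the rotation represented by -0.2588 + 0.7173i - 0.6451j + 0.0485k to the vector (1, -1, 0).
(1.063, -0.917, 0.17)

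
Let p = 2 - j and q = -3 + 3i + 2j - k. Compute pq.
-4 + 7i + 7j + k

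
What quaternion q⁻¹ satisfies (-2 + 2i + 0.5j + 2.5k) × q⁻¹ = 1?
-0.1379 - 0.1379i - 0.0345j - 0.1724k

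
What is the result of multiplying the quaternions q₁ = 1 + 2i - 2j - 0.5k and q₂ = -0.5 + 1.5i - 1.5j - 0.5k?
-6.75 + 0.75i - 0.25j - 0.25k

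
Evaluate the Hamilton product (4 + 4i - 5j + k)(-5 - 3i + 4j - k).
13 - 31i + 42j - 8k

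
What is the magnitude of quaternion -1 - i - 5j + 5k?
√52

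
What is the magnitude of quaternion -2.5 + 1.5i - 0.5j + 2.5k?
√15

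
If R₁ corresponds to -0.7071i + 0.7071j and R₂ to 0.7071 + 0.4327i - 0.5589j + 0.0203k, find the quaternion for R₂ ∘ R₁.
0.7012 - 0.5143i + 0.4856j - 0.0892k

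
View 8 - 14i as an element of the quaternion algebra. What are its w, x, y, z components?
8 - 14i + 0j + 0k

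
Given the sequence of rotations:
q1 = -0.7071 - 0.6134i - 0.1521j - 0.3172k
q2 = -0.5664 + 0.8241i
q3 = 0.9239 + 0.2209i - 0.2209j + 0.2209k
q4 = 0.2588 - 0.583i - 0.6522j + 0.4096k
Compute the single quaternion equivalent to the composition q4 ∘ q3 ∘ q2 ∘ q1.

q2 · q1 = 0.906 - 0.2353i + 0.3476j + 0.0543k
q3 · q2 · q1 = 0.9538 - 0.106i + 0.057j + 0.2751k
q4 · q3 · q2 · q1 = 0.1095 - 0.7863i - 0.4904j + 0.3595k
0.1095 - 0.7863i - 0.4904j + 0.3595k


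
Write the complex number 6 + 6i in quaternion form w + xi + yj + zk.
6 + 6i + 0j + 0k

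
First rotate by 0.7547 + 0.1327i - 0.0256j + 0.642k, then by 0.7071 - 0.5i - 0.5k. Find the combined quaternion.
0.921 - 0.2963i + 0.2365j + 0.0894k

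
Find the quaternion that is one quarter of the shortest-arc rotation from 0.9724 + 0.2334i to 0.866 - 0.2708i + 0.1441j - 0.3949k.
0.9877 + 0.1083i + 0.0388j - 0.1062k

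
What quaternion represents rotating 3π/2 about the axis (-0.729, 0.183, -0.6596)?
-0.7071 - 0.5155i + 0.1294j - 0.4664k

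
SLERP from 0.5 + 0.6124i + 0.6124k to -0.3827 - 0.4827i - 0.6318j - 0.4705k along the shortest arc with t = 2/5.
0.4793 + 0.5931i + 0.2702j + 0.5878k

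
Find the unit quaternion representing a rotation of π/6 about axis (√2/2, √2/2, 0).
0.9659 + 0.183i + 0.183j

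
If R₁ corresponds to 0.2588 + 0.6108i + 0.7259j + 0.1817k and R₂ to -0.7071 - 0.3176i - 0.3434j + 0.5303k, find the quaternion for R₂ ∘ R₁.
0.1639 - 0.9614i - 0.2205j - 0.012k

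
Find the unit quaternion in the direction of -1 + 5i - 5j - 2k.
-0.1348 + 0.6742i - 0.6742j - 0.2697k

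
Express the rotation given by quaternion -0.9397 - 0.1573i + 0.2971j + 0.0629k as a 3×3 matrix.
[[0.8156, 0.0247, -0.5782], [-0.2117, 0.9426, -0.2583], [0.5386, 0.333, 0.774]]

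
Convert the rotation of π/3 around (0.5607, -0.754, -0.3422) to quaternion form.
0.866 + 0.2803i - 0.377j - 0.1711k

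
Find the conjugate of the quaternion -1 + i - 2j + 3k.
-1 - i + 2j - 3k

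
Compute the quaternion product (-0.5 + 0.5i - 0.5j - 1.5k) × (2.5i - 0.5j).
-1.5 - 2i - 3.5j + k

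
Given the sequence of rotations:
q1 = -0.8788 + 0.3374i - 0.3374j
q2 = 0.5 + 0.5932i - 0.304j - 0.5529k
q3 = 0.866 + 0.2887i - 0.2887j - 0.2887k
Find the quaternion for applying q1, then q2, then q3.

q2 · q1 = -0.7421 - 0.5392i - 0.0881j + 0.3883k
q3 · q2 · q1 = -0.4003 - 0.8187i + 0.1815j + 0.3694k
-0.4003 - 0.8187i + 0.1815j + 0.3694k


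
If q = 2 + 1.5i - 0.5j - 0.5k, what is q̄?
2 - 1.5i + 0.5j + 0.5k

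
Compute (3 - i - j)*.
3 + i + j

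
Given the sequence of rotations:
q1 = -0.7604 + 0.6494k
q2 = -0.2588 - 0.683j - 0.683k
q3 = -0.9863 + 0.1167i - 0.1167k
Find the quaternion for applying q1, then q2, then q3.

q2 · q1 = 0.6403 - 0.4435i + 0.5194j + 0.3513k
q3 · q2 · q1 = -0.5388 + 0.5728i - 0.5015j - 0.3606k
-0.5388 + 0.5728i - 0.5015j - 0.3606k


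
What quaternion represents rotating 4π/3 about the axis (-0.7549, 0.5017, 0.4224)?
-0.5 - 0.6538i + 0.4345j + 0.3658k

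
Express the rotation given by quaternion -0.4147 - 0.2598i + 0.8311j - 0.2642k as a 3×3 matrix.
[[-0.5211, -0.651, -0.552], [-0.2127, 0.7254, -0.6546], [0.8266, -0.2237, -0.5164]]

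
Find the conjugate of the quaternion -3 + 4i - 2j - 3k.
-3 - 4i + 2j + 3k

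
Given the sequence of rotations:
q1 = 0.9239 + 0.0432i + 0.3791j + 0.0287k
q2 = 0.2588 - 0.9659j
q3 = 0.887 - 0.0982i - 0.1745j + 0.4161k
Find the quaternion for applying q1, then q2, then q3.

q2 · q1 = 0.6053 - 0.0165i - 0.7943j + 0.0492k
q3 · q2 · q1 = 0.3762 + 0.2478i - 0.8122j + 0.3706k
0.3762 + 0.2478i - 0.8122j + 0.3706k


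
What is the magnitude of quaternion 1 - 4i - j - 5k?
√43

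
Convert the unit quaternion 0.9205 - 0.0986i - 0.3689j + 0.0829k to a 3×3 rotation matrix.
[[0.7141, -0.0799, -0.6955], [0.2254, 0.9668, 0.1204], [0.6628, -0.2427, 0.7084]]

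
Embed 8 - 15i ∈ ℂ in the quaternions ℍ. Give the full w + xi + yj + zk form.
8 - 15i + 0j + 0k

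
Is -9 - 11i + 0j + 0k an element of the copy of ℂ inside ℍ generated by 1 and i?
Yes. The quaternion -9 - 11i has j- and k-coefficients y = z = 0, so it lies in the complex subalgebra spanned by 1 and i.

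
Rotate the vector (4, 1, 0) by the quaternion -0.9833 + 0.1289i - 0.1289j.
(3.834, 0.834, -1.267)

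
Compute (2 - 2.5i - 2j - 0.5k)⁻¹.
0.1379 + 0.1724i + 0.1379j + 0.0345k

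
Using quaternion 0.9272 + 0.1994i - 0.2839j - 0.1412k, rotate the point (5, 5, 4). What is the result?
(2.407, 1.369, 7.638)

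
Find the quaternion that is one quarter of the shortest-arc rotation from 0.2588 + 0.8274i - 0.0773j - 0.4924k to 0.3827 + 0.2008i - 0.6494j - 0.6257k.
0.3153 + 0.717i - 0.2465j - 0.5708k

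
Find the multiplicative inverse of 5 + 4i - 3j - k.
0.098 - 0.0784i + 0.0588j + 0.0196k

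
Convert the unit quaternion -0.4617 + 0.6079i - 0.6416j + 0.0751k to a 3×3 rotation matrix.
[[0.1654, -0.7107, 0.6838], [-0.8494, 0.2496, 0.465], [-0.5011, -0.6577, -0.5624]]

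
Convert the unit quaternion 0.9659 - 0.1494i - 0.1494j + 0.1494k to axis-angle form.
axis = (-√3/3, -√3/3, √3/3), θ = π/6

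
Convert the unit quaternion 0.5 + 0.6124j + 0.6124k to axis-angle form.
axis = (0, √2/2, √2/2), θ = 2π/3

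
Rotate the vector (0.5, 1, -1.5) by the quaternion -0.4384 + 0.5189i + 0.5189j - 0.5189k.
(1.535, 0.545, -0.92)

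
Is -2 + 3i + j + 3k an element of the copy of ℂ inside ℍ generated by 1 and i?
No. The quaternion -2 + 3i + j + 3k has j-coefficient y = 1 and k-coefficient z = 3, not both zero, so it does not lie in the complex subalgebra spanned by 1 and i.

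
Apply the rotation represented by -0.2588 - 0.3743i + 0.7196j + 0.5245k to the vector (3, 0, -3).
(0.538, -4.114, 0.887)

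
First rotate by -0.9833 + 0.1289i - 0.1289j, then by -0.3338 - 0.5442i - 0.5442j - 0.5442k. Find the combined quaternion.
0.3282 + 0.4219i + 0.508j + 0.6754k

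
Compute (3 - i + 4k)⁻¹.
0.1154 + 0.0385i - 0.1538k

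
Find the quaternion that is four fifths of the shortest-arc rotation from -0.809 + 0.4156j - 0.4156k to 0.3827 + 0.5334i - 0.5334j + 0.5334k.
-0.4921 - 0.4405i + 0.5309j - 0.5309k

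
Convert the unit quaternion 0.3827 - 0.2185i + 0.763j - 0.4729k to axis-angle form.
axis = (-0.2365, 0.8259, -0.5119), θ = 3π/4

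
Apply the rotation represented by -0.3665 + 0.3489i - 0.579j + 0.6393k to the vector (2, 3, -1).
(-1.653, -1.443, -3.031)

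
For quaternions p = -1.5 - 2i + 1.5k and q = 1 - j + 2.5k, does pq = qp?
No: pq = -5.25 - 0.5i + 6.5j - 0.25k ≠ -5.25 - 3.5i - 3.5j - 4.25k = qp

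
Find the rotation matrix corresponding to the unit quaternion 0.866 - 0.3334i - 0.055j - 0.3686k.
[[0.7222, 0.6751, 0.1505], [-0.6017, 0.506, 0.618], [0.341, -0.5369, 0.7716]]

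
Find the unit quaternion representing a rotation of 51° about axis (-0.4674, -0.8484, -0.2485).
0.9026 - 0.2012i - 0.3652j - 0.107k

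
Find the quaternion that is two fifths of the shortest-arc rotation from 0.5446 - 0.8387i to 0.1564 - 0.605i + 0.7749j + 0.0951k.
0.4313 - 0.8296i + 0.352j + 0.0432k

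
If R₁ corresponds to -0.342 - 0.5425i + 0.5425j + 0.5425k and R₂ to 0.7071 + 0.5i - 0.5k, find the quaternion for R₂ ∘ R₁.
0.3007 - 0.2834i + 0.3836j + 0.8259k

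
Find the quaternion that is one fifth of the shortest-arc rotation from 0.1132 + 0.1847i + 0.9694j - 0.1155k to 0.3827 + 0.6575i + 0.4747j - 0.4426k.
0.1802 + 0.3014i + 0.9157j - 0.1955k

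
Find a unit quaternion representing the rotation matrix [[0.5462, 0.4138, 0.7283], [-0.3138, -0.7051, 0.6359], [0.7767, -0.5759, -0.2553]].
-0.3827 + 0.7916i + 0.0316j + 0.4753k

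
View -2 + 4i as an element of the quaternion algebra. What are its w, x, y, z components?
-2 + 4i + 0j + 0k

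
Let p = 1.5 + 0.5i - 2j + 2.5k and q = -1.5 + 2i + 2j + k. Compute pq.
-1.75 - 4.75i + 10.5j + 2.75k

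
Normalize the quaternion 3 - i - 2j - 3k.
0.6255 - 0.2085i - 0.417j - 0.6255k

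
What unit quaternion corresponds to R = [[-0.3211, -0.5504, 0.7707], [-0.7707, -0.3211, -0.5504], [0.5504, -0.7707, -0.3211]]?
-0.0958 + 0.5747i - 0.5747j + 0.5747k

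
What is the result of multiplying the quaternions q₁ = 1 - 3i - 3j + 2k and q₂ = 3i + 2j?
15 - i + 8j + 3k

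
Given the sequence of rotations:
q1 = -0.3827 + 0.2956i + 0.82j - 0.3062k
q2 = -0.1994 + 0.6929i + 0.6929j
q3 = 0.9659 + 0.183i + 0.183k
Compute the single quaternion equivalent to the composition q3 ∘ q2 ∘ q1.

q2 · q1 = -0.6967 - 0.5363i - 0.2165j + 0.4244k
q3 · q2 · q1 = -0.6525 - 0.6059i - 0.3849j + 0.2428k
-0.6525 - 0.6059i - 0.3849j + 0.2428k


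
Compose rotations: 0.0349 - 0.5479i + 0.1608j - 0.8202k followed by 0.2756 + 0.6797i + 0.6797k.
0.9395 - 0.2366i + 0.2294j - 0.093k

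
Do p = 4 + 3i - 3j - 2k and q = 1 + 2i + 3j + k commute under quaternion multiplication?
No: pq = 9 + 14i + 2j + 17k ≠ 9 + 8i + 16j - 13k = qp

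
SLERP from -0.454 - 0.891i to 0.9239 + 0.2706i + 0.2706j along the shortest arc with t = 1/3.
-0.6681 - 0.7372i - 0.1007j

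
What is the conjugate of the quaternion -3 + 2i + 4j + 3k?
-3 - 2i - 4j - 3k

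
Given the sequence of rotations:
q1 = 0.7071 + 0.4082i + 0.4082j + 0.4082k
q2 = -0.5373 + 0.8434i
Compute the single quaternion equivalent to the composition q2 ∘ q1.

q2 · q1 = -0.7242 + 0.377i - 0.5636j + 0.125k
-0.7242 + 0.377i - 0.5636j + 0.125k


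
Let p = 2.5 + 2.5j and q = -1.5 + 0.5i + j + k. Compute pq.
-6.25 + 3.75i - 1.25j + 1.25k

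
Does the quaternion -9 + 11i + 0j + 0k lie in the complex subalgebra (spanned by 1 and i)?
Yes. The quaternion -9 + 11i has j- and k-coefficients y = z = 0, so it lies in the complex subalgebra spanned by 1 and i.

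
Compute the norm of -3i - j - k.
√11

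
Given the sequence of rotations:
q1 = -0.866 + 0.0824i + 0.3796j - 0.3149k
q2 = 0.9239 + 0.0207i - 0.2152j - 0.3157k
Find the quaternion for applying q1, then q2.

q2 · q1 = -0.8195 + 0.2458i + 0.5176j + 0.0081k
-0.8195 + 0.2458i + 0.5176j + 0.0081k


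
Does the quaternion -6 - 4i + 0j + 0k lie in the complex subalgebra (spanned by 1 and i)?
Yes. The quaternion -6 - 4i has j- and k-coefficients y = z = 0, so it lies in the complex subalgebra spanned by 1 and i.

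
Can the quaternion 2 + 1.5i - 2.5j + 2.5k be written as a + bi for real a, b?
No. The quaternion 2 + 1.5i - 2.5j + 2.5k has j-coefficient y = -2.5 and k-coefficient z = 2.5, not both zero, so it does not lie in the complex subalgebra spanned by 1 and i.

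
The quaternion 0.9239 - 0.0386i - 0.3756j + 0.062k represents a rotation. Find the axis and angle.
axis = (-0.1009, -0.9816, 0.162), θ = π/4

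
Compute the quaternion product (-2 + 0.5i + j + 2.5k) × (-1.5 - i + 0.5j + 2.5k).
-3.25 + 2.5i - 6.25j - 7.5k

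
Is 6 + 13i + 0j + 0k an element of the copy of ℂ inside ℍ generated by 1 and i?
Yes. The quaternion 6 + 13i has j- and k-coefficients y = z = 0, so it lies in the complex subalgebra spanned by 1 and i.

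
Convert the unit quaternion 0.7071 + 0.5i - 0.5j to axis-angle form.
axis = (√2/2, -√2/2, 0), θ = π/2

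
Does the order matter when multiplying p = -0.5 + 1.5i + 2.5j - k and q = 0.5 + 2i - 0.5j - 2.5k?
Yes: pq = -4.5 - 7i + 3.25j - 5k ≠ -4.5 + 6.5i - 0.25j + 6.5k = qp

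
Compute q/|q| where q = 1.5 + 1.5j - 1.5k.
0.5774 + 0.5774j - 0.5774k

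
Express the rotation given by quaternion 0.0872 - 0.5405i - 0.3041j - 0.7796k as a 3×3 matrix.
[[-0.4005, 0.4647, 0.7897], [0.1928, -0.7998, 0.5684], [0.8958, 0.3799, 0.2308]]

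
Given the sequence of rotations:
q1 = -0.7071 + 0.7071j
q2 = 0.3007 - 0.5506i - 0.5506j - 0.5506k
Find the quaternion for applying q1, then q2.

q2 · q1 = 0.1767 + 0.7787i + 0.602j
0.1767 + 0.7787i + 0.602j


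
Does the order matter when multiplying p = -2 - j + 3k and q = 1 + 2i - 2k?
Yes: pq = 4 - 2i + 5j + 9k ≠ 4 - 6i - 7j + 5k = qp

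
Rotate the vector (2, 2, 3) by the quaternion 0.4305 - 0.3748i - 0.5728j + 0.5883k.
(-3.654, 0.872, -1.7)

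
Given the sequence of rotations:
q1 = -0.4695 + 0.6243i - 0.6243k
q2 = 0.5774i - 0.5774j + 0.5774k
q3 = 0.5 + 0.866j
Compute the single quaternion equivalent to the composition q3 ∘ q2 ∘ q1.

q2 · q1 = 0.0894i + 0.992j + 0.0894k
q3 · q2 · q1 = -0.8591 + 0.1221i + 0.496j - 0.0327k
-0.8591 + 0.1221i + 0.496j - 0.0327k


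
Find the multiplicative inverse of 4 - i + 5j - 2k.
0.087 + 0.0217i - 0.1087j + 0.0435k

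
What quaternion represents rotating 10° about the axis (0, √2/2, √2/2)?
0.9962 + 0.0616j + 0.0616k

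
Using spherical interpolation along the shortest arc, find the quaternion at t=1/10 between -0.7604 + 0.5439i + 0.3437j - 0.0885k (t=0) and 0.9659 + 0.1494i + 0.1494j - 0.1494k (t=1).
-0.8173 + 0.4869i + 0.3013j - 0.0647k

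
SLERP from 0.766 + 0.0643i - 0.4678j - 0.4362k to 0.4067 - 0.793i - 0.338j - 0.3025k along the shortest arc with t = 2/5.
0.7 - 0.3226i - 0.4688j - 0.4313k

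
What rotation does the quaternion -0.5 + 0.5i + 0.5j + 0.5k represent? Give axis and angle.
axis = (√3/3, √3/3, √3/3), θ = 4π/3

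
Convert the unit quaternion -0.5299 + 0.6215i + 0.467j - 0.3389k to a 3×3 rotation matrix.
[[0.3341, 0.2213, -0.9162], [0.9396, -0.0022, 0.3421], [0.0737, -0.9752, -0.2087]]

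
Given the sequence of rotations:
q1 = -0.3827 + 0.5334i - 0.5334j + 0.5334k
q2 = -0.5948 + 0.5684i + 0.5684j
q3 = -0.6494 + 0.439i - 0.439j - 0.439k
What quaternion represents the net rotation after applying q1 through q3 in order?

q2 · q1 = 0.2276 - 0.2316i - 0.2034j - 0.9236k
q3 · q2 · q1 = -0.5409 + 0.5665i + 0.5393j + 0.3089k
-0.5409 + 0.5665i + 0.5393j + 0.3089k


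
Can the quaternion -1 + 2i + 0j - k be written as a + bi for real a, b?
No. The quaternion -1 + 2i - k has j-coefficient y = 0 and k-coefficient z = -1, not both zero, so it does not lie in the complex subalgebra spanned by 1 and i.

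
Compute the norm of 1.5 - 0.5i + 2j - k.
2.739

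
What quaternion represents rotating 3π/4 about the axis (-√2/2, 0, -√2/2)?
0.3827 - 0.6533i - 0.6533k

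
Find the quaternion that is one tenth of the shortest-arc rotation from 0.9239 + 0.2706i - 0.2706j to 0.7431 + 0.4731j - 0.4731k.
0.9462 + 0.2515i - 0.1958j - 0.0557k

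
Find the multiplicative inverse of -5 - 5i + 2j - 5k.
-0.0633 + 0.0633i - 0.0253j + 0.0633k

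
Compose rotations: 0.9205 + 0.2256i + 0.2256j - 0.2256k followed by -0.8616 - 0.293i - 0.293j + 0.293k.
-0.5948 - 0.4641i - 0.4641j + 0.4641k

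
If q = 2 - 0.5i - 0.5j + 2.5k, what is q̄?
2 + 0.5i + 0.5j - 2.5k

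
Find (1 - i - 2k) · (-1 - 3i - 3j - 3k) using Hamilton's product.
-10 - 8i + 2k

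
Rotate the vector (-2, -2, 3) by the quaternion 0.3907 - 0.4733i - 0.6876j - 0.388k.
(-1.925, 1.513, -3.317)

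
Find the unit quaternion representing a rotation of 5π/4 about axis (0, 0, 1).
-0.3827 + 0.9239k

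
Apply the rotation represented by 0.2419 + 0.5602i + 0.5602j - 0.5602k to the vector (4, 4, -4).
(4, 4, -4)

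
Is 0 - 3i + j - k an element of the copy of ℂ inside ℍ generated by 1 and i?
No. The quaternion -3i + j - k has j-coefficient y = 1 and k-coefficient z = -1, not both zero, so it does not lie in the complex subalgebra spanned by 1 and i.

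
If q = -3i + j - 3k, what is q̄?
3i - j + 3k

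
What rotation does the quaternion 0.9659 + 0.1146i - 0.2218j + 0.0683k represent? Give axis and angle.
axis = (0.4428, -0.8569, 0.2639), θ = π/6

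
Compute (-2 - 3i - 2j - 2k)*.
-2 + 3i + 2j + 2k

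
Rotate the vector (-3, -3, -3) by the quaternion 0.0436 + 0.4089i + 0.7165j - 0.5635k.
(1.275, 0.827, 4.969)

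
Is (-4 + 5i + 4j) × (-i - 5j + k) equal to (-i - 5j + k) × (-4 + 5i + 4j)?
No: pq = 25 + 8i + 15j - 25k ≠ 25 + 25j + 17k = qp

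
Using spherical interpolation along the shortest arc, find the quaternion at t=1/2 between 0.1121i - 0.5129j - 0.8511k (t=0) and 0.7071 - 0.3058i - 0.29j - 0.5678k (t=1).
0.3956 - 0.1084i - 0.4492j - 0.7938k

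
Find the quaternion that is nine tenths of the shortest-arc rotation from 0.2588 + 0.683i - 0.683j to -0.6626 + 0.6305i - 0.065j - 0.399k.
-0.5966 + 0.6904i - 0.1521j - 0.3798k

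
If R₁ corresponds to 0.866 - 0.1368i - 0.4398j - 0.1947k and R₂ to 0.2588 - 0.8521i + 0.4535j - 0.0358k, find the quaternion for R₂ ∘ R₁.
0.3 - 0.8774i + 0.1179j + 0.3554k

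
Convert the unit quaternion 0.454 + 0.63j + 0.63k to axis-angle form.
axis = (0, √2/2, √2/2), θ = 126°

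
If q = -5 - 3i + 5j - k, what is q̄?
-5 + 3i - 5j + k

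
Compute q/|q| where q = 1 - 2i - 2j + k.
0.3162 - 0.6325i - 0.6325j + 0.3162k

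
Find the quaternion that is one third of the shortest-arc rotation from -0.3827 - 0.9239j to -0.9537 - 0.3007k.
-0.6924 - 0.7106j - 0.1255k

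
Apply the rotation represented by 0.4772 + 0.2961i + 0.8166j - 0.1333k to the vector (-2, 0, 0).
(0.738, -0.713, 1.717)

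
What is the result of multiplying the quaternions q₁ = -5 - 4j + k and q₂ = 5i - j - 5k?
1 - 4i + 10j + 45k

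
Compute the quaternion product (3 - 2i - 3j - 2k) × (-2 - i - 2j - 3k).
-20 + 6i - 4j - 4k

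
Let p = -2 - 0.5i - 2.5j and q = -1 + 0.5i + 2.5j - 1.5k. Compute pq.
8.5 + 3.25i - 3.25j + 3k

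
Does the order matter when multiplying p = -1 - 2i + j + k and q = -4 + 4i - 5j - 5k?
Yes: pq = 22 + 4i - 5j + 7k ≠ 22 + 4i + 7j - 5k = qp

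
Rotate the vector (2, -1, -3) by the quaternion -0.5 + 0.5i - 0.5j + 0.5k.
(-3, -2, 1)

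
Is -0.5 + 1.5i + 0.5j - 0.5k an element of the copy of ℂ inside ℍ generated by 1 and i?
No. The quaternion -0.5 + 1.5i + 0.5j - 0.5k has j-coefficient y = 0.5 and k-coefficient z = -0.5, not both zero, so it does not lie in the complex subalgebra spanned by 1 and i.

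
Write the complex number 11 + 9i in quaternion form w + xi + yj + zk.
11 + 9i + 0j + 0k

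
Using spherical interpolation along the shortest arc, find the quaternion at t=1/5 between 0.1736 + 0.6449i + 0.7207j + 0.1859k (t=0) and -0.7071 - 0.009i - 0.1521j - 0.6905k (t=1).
0.3325 + 0.5687i + 0.6717j + 0.339k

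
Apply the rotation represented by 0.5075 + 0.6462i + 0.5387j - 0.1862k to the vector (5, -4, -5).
(-3.32, 6.437, -3.681)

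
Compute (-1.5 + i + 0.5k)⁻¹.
-0.4286 - 0.2857i - 0.1429k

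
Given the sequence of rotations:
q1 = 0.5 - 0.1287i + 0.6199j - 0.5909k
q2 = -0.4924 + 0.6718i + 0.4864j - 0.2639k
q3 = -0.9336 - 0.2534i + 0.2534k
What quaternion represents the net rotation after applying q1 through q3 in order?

q2 · q1 = -0.6172 + 0.2754i + 0.3689j + 0.6381k
q3 · q2 · q1 = 0.4843 - 0.1942i - 0.1129j - 0.8456k
0.4843 - 0.1942i - 0.1129j - 0.8456k


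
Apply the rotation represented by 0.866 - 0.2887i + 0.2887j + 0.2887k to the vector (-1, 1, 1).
(-1, 1, 1)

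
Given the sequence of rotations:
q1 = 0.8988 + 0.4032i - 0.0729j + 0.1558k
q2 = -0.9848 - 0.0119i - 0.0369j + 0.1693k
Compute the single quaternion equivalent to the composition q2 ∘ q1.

q2 · q1 = -0.9094 - 0.4012i + 0.1087j + 0.0145k
-0.9094 - 0.4012i + 0.1087j + 0.0145k


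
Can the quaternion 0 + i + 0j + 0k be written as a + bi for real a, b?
Yes. The quaternion i has j- and k-coefficients y = z = 0, so it lies in the complex subalgebra spanned by 1 and i.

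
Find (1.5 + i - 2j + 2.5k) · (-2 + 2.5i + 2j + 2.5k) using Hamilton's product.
-7.75 - 8.25i + 10.75j + 5.75k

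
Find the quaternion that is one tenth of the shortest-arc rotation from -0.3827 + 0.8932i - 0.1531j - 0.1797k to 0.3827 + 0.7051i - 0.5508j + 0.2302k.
-0.311 + 0.9166i - 0.2084j - 0.14k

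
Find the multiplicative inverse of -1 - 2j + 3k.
-0.0714 + 0.1429j - 0.2143k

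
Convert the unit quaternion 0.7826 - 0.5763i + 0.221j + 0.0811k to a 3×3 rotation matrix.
[[0.8892, -0.3817, 0.2524], [-0.1278, 0.3226, 0.9379], [-0.4394, -0.8662, 0.2381]]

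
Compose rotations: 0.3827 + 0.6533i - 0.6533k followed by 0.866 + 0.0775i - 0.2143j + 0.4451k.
0.5716 + 0.7354i + 0.2594j - 0.2554k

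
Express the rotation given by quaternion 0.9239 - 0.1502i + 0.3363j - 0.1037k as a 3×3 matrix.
[[0.7523, 0.0906, 0.6526], [-0.2926, 0.9334, 0.2078], [-0.5903, -0.3473, 0.7287]]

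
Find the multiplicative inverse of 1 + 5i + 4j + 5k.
0.0149 - 0.0746i - 0.0597j - 0.0746k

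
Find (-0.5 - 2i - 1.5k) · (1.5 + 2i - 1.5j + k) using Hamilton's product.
4.75 - 6.25i - 0.25j + 0.25k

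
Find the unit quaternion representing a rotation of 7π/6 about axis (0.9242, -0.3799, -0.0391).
-0.2588 + 0.8927i - 0.367j - 0.0378k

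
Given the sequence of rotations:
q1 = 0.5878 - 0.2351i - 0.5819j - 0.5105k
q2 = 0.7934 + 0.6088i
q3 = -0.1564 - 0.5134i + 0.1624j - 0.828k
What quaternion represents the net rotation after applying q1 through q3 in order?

q2 · q1 = 0.6095 + 0.1713i - 0.1509j - 0.7593k
q3 · q2 · q1 = -0.6116 - 0.588i - 0.4091j - 0.3363k
-0.6116 - 0.588i - 0.4091j - 0.3363k


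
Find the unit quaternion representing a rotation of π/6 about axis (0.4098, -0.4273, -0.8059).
0.9659 + 0.1061i - 0.1106j - 0.2086k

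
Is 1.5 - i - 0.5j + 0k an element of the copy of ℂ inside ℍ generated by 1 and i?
No. The quaternion 1.5 - i - 0.5j has j-coefficient y = -0.5 and k-coefficient z = 0, not both zero, so it does not lie in the complex subalgebra spanned by 1 and i.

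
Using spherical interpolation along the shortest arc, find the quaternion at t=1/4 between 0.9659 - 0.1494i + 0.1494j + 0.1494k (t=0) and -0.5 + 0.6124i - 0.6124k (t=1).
0.9045 - 0.2898i + 0.1182j + 0.2898k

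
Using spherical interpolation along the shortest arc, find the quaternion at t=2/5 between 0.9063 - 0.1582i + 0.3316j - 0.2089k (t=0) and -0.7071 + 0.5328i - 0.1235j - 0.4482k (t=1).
0.8996 - 0.338i + 0.2694j + 0.0628k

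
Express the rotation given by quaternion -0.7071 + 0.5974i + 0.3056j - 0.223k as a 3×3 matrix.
[[0.7138, 0.0498, -0.6986], [0.6805, 0.1868, 0.7085], [0.1657, -0.9811, 0.0994]]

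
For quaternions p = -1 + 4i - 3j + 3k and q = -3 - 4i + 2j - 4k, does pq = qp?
No: pq = 37 - 2i + 11j - 9k ≠ 37 - 14i + 3j - k = qp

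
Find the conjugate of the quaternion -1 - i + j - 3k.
-1 + i - j + 3k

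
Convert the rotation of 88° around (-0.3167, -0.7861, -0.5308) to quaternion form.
0.7193 - 0.22i - 0.5461j - 0.3687k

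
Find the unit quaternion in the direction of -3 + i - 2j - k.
-0.7746 + 0.2582i - 0.5164j - 0.2582k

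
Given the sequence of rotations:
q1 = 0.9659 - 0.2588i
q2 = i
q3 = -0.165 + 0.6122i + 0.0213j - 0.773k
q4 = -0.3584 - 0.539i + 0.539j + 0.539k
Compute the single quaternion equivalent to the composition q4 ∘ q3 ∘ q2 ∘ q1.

q2 · q1 = 0.2588 + 0.9659i
q3 · q2 · q1 = -0.634 - 0.0009i - 0.7411j - 0.2206k
q4 · q3 · q2 · q1 = 0.7451 + 0.6226i - 0.1955j + 0.1373k
0.7451 + 0.6226i - 0.1955j + 0.1373k


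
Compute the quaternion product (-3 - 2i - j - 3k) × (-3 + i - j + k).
13 - i + 5j + 9k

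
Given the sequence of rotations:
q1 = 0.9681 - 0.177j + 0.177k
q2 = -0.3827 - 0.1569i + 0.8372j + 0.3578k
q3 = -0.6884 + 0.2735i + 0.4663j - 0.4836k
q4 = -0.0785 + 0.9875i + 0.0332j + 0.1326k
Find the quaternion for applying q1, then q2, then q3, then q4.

q2 · q1 = -0.2856 + 0.0596i + 0.906j + 0.3064k
q3 · q2 · q1 = -0.094 + 0.4619i - 0.8695j + 0.1472k
q4 · q3 · q2 · q1 = -0.4394 - 0.0089i - 0.019j - 0.898k
-0.4394 - 0.0089i - 0.019j - 0.898k


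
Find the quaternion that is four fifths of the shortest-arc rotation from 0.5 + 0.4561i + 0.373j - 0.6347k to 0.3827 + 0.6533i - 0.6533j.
0.4789 + 0.7103i - 0.4867j - 0.1712k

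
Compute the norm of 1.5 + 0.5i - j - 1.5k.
2.398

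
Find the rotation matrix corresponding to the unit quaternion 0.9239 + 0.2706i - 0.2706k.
[[0.8536, 0.5, -0.1464], [-0.5, 0.7071, -0.5], [-0.1464, 0.5, 0.8536]]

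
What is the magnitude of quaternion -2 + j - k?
√6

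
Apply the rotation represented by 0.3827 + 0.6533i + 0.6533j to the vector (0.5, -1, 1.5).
(-0.03, -0.47, -1.811)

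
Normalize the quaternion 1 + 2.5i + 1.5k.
0.3244 + 0.8111i + 0.4867k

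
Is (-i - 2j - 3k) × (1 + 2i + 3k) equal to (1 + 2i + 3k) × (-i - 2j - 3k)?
No: pq = 11 - 7i - 5j + k ≠ 11 + 5i + j - 7k = qp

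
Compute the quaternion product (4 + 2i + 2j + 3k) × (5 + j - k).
21 + 5i + 16j + 13k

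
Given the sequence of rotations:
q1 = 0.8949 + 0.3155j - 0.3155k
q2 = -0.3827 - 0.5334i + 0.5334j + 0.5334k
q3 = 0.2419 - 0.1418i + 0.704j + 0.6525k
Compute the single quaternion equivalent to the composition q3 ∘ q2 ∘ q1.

q2 · q1 = -0.3425 - 0.8139i + 0.1883j + 0.4298k
q3 · q2 · q1 = -0.6113 + 0.0314i - 0.6657j + 0.4268k
-0.6113 + 0.0314i - 0.6657j + 0.4268k


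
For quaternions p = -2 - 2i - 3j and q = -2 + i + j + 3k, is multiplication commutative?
No: pq = 9 - 7i + 10j - 5k ≠ 9 + 11i - 2j - 7k = qp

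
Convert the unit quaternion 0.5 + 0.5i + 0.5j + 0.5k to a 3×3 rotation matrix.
[[0, 0, 1], [1, 0, 0], [0, 1, 0]]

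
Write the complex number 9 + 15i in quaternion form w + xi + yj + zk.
9 + 15i + 0j + 0k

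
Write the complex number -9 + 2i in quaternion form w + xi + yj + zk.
-9 + 2i + 0j + 0k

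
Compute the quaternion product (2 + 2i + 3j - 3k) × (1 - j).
5 - i + j - 5k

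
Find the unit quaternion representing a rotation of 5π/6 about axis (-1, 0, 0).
0.2588 - 0.9659i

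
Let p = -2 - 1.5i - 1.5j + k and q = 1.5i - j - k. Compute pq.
1.75 - 0.5i + 2j + 5.75k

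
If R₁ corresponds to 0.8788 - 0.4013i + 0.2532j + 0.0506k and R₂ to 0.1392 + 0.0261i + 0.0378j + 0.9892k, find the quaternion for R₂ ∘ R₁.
0.0732 - 0.2815i - 0.3298j + 0.8981k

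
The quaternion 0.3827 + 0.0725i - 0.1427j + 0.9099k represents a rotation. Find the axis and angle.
axis = (0.0785, -0.1545, 0.9849), θ = 3π/4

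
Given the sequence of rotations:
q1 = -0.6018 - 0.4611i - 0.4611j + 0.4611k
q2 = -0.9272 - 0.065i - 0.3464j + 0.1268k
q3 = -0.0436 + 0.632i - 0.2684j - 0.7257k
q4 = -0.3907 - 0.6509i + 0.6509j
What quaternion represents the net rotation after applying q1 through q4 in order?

q2 · q1 = 0.3098 + 0.3654i + 0.6075j - 0.6336k
q3 · q2 · q1 = -0.5412 + 0.7908i + 0.0256j + 0.2848k
q4 · q3 · q2 · q1 = 0.7095 + 0.2287i - 0.1769j - 0.6427k
0.7095 + 0.2287i - 0.1769j - 0.6427k


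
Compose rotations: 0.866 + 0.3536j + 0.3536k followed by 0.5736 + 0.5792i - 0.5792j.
0.7015 + 0.2968i - 0.5036j + 0.4076k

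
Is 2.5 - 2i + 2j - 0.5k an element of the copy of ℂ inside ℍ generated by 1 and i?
No. The quaternion 2.5 - 2i + 2j - 0.5k has j-coefficient y = 2 and k-coefficient z = -0.5, not both zero, so it does not lie in the complex subalgebra spanned by 1 and i.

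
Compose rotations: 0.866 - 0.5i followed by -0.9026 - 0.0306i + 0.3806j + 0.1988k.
-0.797 + 0.4248i + 0.2302j + 0.3625k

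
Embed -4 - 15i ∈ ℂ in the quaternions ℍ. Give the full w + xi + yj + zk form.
-4 - 15i + 0j + 0k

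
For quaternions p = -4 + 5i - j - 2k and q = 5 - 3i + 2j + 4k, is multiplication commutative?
No: pq = 5 + 37i - 27j - 19k ≠ 5 + 37i + j - 33k = qp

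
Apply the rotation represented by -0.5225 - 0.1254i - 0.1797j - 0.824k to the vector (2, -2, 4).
(2.365, 3.252, 2.799)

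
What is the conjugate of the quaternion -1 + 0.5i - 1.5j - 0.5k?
-1 - 0.5i + 1.5j + 0.5k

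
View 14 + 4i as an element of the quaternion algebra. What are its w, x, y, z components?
14 + 4i + 0j + 0k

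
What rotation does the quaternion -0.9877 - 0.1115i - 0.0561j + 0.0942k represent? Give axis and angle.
axis = (-0.713, -0.3588, 0.6024), θ = 342°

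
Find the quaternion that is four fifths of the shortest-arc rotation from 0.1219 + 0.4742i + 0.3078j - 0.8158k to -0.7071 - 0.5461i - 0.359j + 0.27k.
0.6177 + 0.5621i + 0.3687j - 0.4081k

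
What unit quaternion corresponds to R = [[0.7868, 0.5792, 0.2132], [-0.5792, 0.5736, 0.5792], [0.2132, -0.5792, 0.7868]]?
0.887 - 0.3265i - 0.3265k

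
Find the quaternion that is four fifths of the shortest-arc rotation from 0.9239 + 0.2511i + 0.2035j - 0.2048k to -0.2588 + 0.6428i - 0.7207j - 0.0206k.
0.4863 - 0.5123i + 0.7069j - 0.0373k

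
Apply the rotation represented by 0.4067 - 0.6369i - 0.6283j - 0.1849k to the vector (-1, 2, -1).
(2.035, -1.16, -0.717)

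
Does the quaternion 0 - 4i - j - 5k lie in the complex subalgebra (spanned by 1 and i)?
No. The quaternion -4i - j - 5k has j-coefficient y = -1 and k-coefficient z = -5, not both zero, so it does not lie in the complex subalgebra spanned by 1 and i.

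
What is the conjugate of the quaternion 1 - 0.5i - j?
1 + 0.5i + j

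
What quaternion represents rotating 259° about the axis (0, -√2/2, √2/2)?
-0.6361 - 0.5456j + 0.5456k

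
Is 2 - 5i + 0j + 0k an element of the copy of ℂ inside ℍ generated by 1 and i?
Yes. The quaternion 2 - 5i has j- and k-coefficients y = z = 0, so it lies in the complex subalgebra spanned by 1 and i.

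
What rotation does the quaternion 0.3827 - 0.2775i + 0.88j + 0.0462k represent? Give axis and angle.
axis = (-0.3004, 0.9525, 0.05), θ = 3π/4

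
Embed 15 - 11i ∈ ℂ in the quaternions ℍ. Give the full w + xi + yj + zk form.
15 - 11i + 0j + 0k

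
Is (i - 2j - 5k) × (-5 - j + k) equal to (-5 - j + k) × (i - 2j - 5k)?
No: pq = 3 - 12i + 9j + 24k ≠ 3 + 2i + 11j + 26k = qp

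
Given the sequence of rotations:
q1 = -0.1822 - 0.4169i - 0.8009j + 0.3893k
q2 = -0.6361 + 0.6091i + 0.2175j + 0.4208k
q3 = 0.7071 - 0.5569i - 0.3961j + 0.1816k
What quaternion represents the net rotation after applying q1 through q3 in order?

q2 · q1 = 0.3802 + 0.5759i + 0.0573j - 0.7215k
q3 · q2 · q1 = 0.7433 + 0.4709i - 0.4073j - 0.2449k
0.7433 + 0.4709i - 0.4073j - 0.2449k


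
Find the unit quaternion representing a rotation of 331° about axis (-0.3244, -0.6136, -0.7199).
-0.9681 - 0.0812i - 0.1536j - 0.1802k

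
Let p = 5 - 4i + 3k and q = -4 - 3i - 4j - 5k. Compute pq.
-17 + 13i - 49j - 21k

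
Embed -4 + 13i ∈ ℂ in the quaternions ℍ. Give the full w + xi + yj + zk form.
-4 + 13i + 0j + 0k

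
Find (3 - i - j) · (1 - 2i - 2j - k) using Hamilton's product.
-1 - 6i - 8j - 3k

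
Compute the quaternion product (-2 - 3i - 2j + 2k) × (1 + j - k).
2 - 3i - 7j + k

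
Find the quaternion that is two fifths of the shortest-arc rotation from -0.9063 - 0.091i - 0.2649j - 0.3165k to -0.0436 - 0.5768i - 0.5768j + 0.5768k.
-0.739 - 0.3997i - 0.5367j + 0.0785k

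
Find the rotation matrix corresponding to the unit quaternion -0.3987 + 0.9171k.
[[-0.6821, 0.7313, 0], [-0.7313, -0.6821, 0], [0, 0, 1]]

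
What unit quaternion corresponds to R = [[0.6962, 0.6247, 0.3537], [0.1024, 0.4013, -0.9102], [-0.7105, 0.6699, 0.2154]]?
0.7604 + 0.5195i + 0.3499j - 0.1717k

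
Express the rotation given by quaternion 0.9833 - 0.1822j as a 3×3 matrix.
[[0.9336, 0, -0.3583], [0, 1, 0], [0.3583, 0, 0.9336]]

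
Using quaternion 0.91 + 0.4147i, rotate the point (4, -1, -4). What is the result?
(4, 2.363, -3.379)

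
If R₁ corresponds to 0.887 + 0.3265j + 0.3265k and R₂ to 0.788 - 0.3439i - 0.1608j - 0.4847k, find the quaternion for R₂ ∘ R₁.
0.9097 - 0.1993i + 0.2269j - 0.2849k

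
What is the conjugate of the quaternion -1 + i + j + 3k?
-1 - i - j - 3k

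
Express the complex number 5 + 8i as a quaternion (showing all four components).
5 + 8i + 0j + 0k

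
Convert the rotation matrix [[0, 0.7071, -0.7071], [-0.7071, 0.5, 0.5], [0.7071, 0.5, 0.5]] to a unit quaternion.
0.7071 - 0.5j - 0.5k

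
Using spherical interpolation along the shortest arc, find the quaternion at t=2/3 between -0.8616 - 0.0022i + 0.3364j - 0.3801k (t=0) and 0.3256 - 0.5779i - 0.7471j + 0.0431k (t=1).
-0.5731 + 0.4231i + 0.6786j - 0.179k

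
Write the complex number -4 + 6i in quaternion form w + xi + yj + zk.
-4 + 6i + 0j + 0k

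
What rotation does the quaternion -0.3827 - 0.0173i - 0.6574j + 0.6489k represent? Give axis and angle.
axis = (-0.0187, -0.7116, 0.7024), θ = 5π/4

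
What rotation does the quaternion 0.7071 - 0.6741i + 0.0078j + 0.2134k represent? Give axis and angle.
axis = (-0.9533, 0.011, 0.3018), θ = π/2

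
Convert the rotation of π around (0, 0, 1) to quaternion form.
k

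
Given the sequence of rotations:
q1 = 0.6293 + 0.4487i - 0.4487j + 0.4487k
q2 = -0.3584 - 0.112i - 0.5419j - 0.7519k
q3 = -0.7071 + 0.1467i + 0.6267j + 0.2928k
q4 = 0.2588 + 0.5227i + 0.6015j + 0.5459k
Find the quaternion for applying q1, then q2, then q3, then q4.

q2 · q1 = -0.0811 - 0.8118i - 0.4673j - 0.3406k
q3 · q2 · q1 = 0.569 + 0.4855i + 0.0919j + 0.6573k
q4 · q3 · q2 · q1 = -0.5206 + 0.7683i + 0.2875j + 0.2367k
-0.5206 + 0.7683i + 0.2875j + 0.2367k


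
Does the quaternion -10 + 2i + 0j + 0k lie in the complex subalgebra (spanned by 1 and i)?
Yes. The quaternion -10 + 2i has j- and k-coefficients y = z = 0, so it lies in the complex subalgebra spanned by 1 and i.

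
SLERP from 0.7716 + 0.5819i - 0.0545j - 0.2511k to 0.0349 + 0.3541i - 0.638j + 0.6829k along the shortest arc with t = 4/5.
0.2577 + 0.4988i - 0.6084j + 0.5609k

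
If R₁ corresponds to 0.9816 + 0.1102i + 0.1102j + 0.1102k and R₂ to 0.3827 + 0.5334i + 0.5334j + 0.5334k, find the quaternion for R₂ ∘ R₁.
0.1993 + 0.5658i + 0.5658j + 0.5658k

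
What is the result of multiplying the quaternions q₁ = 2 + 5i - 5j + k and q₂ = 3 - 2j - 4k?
37i + j - 15k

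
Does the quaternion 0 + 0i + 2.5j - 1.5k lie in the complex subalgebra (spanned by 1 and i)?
No. The quaternion 2.5j - 1.5k has j-coefficient y = 2.5 and k-coefficient z = -1.5, not both zero, so it does not lie in the complex subalgebra spanned by 1 and i.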